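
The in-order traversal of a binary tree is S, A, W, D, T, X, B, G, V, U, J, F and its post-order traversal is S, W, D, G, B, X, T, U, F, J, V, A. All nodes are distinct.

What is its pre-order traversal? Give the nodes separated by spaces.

The last element of post-order is the root; it splits in-order into left and right subtrees.
Root A: left subtree has 1 node {S}, right has 10 {W, D, T, X, B, G, V, U, J, F}.
  Root V: left subtree has 6 nodes {W, D, T, X, B, G}, right has 3 {U, J, F}.
    Root T: left subtree has 2 nodes {W, D}, right has 3 {X, B, G}.
      Root D: left subtree has 1 node {W}, right has 0 { }.
      Root X: left subtree has 0 nodes { }, right has 2 {B, G}.
        Root B: left subtree has 0 nodes { }, right has 1 {G}.
    Root J: left subtree has 1 node {U}, right has 1 {F}.

A S V T D W X B G J U F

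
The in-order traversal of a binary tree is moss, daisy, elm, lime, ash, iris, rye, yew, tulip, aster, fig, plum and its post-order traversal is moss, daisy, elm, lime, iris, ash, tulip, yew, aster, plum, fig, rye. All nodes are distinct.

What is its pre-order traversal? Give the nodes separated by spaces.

The last element of post-order is the root; it splits in-order into left and right subtrees.
Root rye: left subtree has 6 nodes {moss, daisy, elm, lime, ash, iris}, right has 5 {yew, tulip, aster, fig, plum}.
  Root ash: left subtree has 4 nodes {moss, daisy, elm, lime}, right has 1 {iris}.
    Root lime: left subtree has 3 nodes {moss, daisy, elm}, right has 0 { }.
      Root elm: left subtree has 2 nodes {moss, daisy}, right has 0 { }.
        Root daisy: left subtree has 1 node {moss}, right has 0 { }.
  Root fig: left subtree has 3 nodes {yew, tulip, aster}, right has 1 {plum}.
    Root aster: left subtree has 2 nodes {yew, tulip}, right has 0 { }.
      Root yew: left subtree has 0 nodes { }, right has 1 {tulip}.

rye ash lime elm daisy moss iris fig aster yew tulip plum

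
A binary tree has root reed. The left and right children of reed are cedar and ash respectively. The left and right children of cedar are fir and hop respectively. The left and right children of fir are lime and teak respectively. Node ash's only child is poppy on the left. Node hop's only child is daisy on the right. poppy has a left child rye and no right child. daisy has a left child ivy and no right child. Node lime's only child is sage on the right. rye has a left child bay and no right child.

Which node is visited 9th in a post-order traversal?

Post-order visits the left subtree, then the right subtree, then the node.
At reed: go left to cedar.
  At cedar: go left to fir.
    At fir: go left to lime.
      At lime: no left child.
      At lime: go right to sage.
        sage is a leaf — visit sage.
      Visit lime.
    At fir: go right to teak.
      teak is a leaf — visit teak.
    Visit fir.
  At cedar: go right to hop.
    At hop: no left child.
    At hop: go right to daisy.
      At daisy: go left to ivy.
        ivy is a leaf — visit ivy.
      At daisy: no right child.
      Visit daisy.
    Visit hop.
  Visit cedar.
At reed: go right to ash.
  At ash: go left to poppy.
    At poppy: go left to rye.
      At rye: go left to bay.
        bay is a leaf — visit bay.
      At rye: no right child.
      Visit rye.
    At poppy: no right child.
    Visit poppy.
  At ash: no right child.
  Visit ash.
Visit reed.
Full post-order sequence: sage, lime, teak, fir, ivy, daisy, hop, cedar, bay, rye, poppy, ash, reed.

bay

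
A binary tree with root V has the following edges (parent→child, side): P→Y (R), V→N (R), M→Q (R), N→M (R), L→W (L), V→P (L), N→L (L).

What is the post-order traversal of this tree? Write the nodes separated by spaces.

Post-order visits the left subtree, then the right subtree, then the node.
At V: go left to P.
  At P: no left child.
  At P: go right to Y.
    Y is a leaf — visit Y.
  Visit P.
At V: go right to N.
  At N: go left to L.
    At L: go left to W.
      W is a leaf — visit W.
    At L: no right child.
    Visit L.
  At N: go right to M.
    At M: no left child.
    At M: go right to Q.
      Q is a leaf — visit Q.
    Visit M.
  Visit N.
Visit V.

Y P W L Q M N V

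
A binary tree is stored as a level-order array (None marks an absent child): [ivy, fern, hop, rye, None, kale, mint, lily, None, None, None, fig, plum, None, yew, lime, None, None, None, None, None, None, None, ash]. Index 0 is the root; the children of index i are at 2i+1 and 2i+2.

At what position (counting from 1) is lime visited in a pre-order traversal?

5

Pre-order visits the node, then its left subtree, then its right subtree.
Visit ivy.
At ivy: go left to fern.
  Visit fern.
  At fern: go left to rye.
    Visit rye.
    At rye: go left to lily.
      Visit lily.
      At lily: go left to lime.
        lime is a leaf — visit lime.
      At lily: no right child.
    At rye: no right child.
  At fern: no right child.
At ivy: go right to hop.
  Visit hop.
  At hop: go left to kale.
    Visit kale.
    At kale: go left to fig.
      Visit fig.
      At fig: go left to ash.
        ash is a leaf — visit ash.
      At fig: no right child.
    At kale: go right to plum.
      plum is a leaf — visit plum.
  At hop: go right to mint.
    Visit mint.
    At mint: no left child.
    At mint: go right to yew.
      yew is a leaf — visit yew.
Full pre-order sequence: ivy, fern, rye, lily, lime, hop, kale, fig, ash, plum, mint, yew.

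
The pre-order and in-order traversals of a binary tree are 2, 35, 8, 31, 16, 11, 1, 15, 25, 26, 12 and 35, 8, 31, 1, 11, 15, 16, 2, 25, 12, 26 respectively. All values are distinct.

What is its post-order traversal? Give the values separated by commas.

1, 15, 11, 16, 31, 8, 35, 12, 26, 25, 2

The first element of pre-order is the root; it splits in-order into left and right subtrees.
Root 2: left subtree has 7 nodes {35, 8, 31, 1, 11, 15, 16}, right has 3 {25, 12, 26}.
  Root 35: left subtree has 0 nodes { }, right has 6 {8, 31, 1, 11, 15, 16}.
    Root 8: left subtree has 0 nodes { }, right has 5 {31, 1, 11, 15, 16}.
      Root 31: left subtree has 0 nodes { }, right has 4 {1, 11, 15, 16}.
        Root 16: left subtree has 3 nodes {1, 11, 15}, right has 0 { }.
          Root 11: left subtree has 1 node {1}, right has 1 {15}.
  Root 25: left subtree has 0 nodes { }, right has 2 {12, 26}.
    Root 26: left subtree has 1 node {12}, right has 0 { }.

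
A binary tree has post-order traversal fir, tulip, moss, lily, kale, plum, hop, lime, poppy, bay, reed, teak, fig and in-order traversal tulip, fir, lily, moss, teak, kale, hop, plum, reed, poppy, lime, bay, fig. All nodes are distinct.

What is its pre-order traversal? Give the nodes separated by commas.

The last element of post-order is the root; it splits in-order into left and right subtrees.
Root fig: left subtree has 12 nodes {tulip, fir, lily, moss, teak, kale, hop, plum, reed, poppy, lime, bay}, right has 0 { }.
  Root teak: left subtree has 4 nodes {tulip, fir, lily, moss}, right has 7 {kale, hop, plum, reed, poppy, lime, bay}.
    Root lily: left subtree has 2 nodes {tulip, fir}, right has 1 {moss}.
      Root tulip: left subtree has 0 nodes { }, right has 1 {fir}.
    Root reed: left subtree has 3 nodes {kale, hop, plum}, right has 3 {poppy, lime, bay}.
      Root hop: left subtree has 1 node {kale}, right has 1 {plum}.
      Root bay: left subtree has 2 nodes {poppy, lime}, right has 0 { }.
        Root poppy: left subtree has 0 nodes { }, right has 1 {lime}.

fig, teak, lily, tulip, fir, moss, reed, hop, kale, plum, bay, poppy, lime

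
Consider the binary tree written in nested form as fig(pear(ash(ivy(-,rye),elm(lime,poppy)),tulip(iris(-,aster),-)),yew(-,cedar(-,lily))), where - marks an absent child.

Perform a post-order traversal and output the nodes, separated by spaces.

rye ivy lime poppy elm ash aster iris tulip pear lily cedar yew fig

Post-order visits the left subtree, then the right subtree, then the node.
At fig: go left to pear.
  At pear: go left to ash.
    At ash: go left to ivy.
      At ivy: no left child.
      At ivy: go right to rye.
        rye is a leaf — visit rye.
      Visit ivy.
    At ash: go right to elm.
      At elm: go left to lime.
        lime is a leaf — visit lime.
      At elm: go right to poppy.
        poppy is a leaf — visit poppy.
      Visit elm.
    Visit ash.
  At pear: go right to tulip.
    At tulip: go left to iris.
      At iris: no left child.
      At iris: go right to aster.
        aster is a leaf — visit aster.
      Visit iris.
    At tulip: no right child.
    Visit tulip.
  Visit pear.
At fig: go right to yew.
  At yew: no left child.
  At yew: go right to cedar.
    At cedar: no left child.
    At cedar: go right to lily.
      lily is a leaf — visit lily.
    Visit cedar.
  Visit yew.
Visit fig.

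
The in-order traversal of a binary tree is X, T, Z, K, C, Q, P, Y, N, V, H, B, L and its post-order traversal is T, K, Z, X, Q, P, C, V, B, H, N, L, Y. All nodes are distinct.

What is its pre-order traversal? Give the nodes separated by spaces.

Y C X Z T K P Q L N H V B

The last element of post-order is the root; it splits in-order into left and right subtrees.
Root Y: left subtree has 7 nodes {X, T, Z, K, C, Q, P}, right has 5 {N, V, H, B, L}.
  Root C: left subtree has 4 nodes {X, T, Z, K}, right has 2 {Q, P}.
    Root X: left subtree has 0 nodes { }, right has 3 {T, Z, K}.
      Root Z: left subtree has 1 node {T}, right has 1 {K}.
    Root P: left subtree has 1 node {Q}, right has 0 { }.
  Root L: left subtree has 4 nodes {N, V, H, B}, right has 0 { }.
    Root N: left subtree has 0 nodes { }, right has 3 {V, H, B}.
      Root H: left subtree has 1 node {V}, right has 1 {B}.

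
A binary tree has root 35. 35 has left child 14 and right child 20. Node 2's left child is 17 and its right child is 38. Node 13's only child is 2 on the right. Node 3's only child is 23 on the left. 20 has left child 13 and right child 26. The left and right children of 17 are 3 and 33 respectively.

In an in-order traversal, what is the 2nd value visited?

35

In-order visits the left subtree, then the node, then the right subtree.
At 35: go left to 14.
  14 is a leaf — visit 14.
Visit 35.
At 35: go right to 20.
  At 20: go left to 13.
    At 13: no left child.
    Visit 13.
    At 13: go right to 2.
      At 2: go left to 17.
        At 17: go left to 3.
          At 3: go left to 23.
            23 is a leaf — visit 23.
          Visit 3.
          At 3: no right child.
        Visit 17.
        At 17: go right to 33.
          33 is a leaf — visit 33.
      Visit 2.
      At 2: go right to 38.
        38 is a leaf — visit 38.
  Visit 20.
  At 20: go right to 26.
    26 is a leaf — visit 26.
Full in-order sequence: 14, 35, 13, 23, 3, 17, 33, 2, 38, 20, 26.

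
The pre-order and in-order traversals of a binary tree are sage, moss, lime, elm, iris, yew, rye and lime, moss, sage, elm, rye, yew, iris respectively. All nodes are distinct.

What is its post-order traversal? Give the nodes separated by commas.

The first element of pre-order is the root; it splits in-order into left and right subtrees.
Root sage: left subtree has 2 nodes {lime, moss}, right has 4 {elm, rye, yew, iris}.
  Root moss: left subtree has 1 node {lime}, right has 0 { }.
  Root elm: left subtree has 0 nodes { }, right has 3 {rye, yew, iris}.
    Root iris: left subtree has 2 nodes {rye, yew}, right has 0 { }.
      Root yew: left subtree has 1 node {rye}, right has 0 { }.

lime, moss, rye, yew, iris, elm, sage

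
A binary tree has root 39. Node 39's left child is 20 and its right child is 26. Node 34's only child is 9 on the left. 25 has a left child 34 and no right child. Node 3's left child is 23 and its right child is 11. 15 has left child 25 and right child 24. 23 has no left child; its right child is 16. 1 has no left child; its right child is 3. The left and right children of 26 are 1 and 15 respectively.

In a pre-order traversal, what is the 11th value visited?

Pre-order visits the node, then its left subtree, then its right subtree.
Visit 39.
At 39: go left to 20.
  20 is a leaf — visit 20.
At 39: go right to 26.
  Visit 26.
  At 26: go left to 1.
    Visit 1.
    At 1: no left child.
    At 1: go right to 3.
      Visit 3.
      At 3: go left to 23.
        Visit 23.
        At 23: no left child.
        At 23: go right to 16.
          16 is a leaf — visit 16.
      At 3: go right to 11.
        11 is a leaf — visit 11.
  At 26: go right to 15.
    Visit 15.
    At 15: go left to 25.
      Visit 25.
      At 25: go left to 34.
        Visit 34.
        At 34: go left to 9.
          9 is a leaf — visit 9.
        At 34: no right child.
      At 25: no right child.
    At 15: go right to 24.
      24 is a leaf — visit 24.
Full pre-order sequence: 39, 20, 26, 1, 3, 23, 16, 11, 15, 25, 34, 9, 24.

34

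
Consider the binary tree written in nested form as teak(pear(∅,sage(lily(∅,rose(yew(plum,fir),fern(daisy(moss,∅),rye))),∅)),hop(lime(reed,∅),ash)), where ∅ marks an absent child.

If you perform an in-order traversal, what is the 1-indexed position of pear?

1

In-order visits the left subtree, then the node, then the right subtree.
At teak: go left to pear.
  At pear: no left child.
  Visit pear.
  At pear: go right to sage.
    At sage: go left to lily.
      At lily: no left child.
      Visit lily.
      At lily: go right to rose.
        At rose: go left to yew.
          At yew: go left to plum.
            plum is a leaf — visit plum.
          Visit yew.
          At yew: go right to fir.
            fir is a leaf — visit fir.
        Visit rose.
        At rose: go right to fern.
          At fern: go left to daisy.
            At daisy: go left to moss.
              moss is a leaf — visit moss.
            Visit daisy.
            At daisy: no right child.
          Visit fern.
          At fern: go right to rye.
            rye is a leaf — visit rye.
    Visit sage.
    At sage: no right child.
Visit teak.
At teak: go right to hop.
  At hop: go left to lime.
    At lime: go left to reed.
      reed is a leaf — visit reed.
    Visit lime.
    At lime: no right child.
  Visit hop.
  At hop: go right to ash.
    ash is a leaf — visit ash.
Full in-order sequence: pear, lily, plum, yew, fir, rose, moss, daisy, fern, rye, sage, teak, reed, lime, hop, ash.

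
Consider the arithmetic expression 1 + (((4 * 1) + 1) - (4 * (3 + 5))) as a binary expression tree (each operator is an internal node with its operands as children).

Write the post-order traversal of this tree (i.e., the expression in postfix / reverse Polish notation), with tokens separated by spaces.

1 4 1 * 1 + 4 3 5 + * - +

Post-order on an expression tree gives postfix notation: for each operator, emit left operand, right operand, then the operator.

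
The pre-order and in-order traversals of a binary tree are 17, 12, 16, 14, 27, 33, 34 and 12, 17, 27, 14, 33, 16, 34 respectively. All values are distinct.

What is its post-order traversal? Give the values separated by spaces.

The first element of pre-order is the root; it splits in-order into left and right subtrees.
Root 17: left subtree has 1 node {12}, right has 5 {27, 14, 33, 16, 34}.
  Root 16: left subtree has 3 nodes {27, 14, 33}, right has 1 {34}.
    Root 14: left subtree has 1 node {27}, right has 1 {33}.

12 27 33 14 34 16 17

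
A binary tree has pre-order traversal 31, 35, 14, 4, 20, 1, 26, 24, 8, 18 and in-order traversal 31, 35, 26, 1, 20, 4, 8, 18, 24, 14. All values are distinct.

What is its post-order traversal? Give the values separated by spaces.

26 1 20 18 8 24 4 14 35 31

The first element of pre-order is the root; it splits in-order into left and right subtrees.
Root 31: left subtree has 0 nodes { }, right has 9 {35, 26, 1, 20, 4, 8, 18, 24, 14}.
  Root 35: left subtree has 0 nodes { }, right has 8 {26, 1, 20, 4, 8, 18, 24, 14}.
    Root 14: left subtree has 7 nodes {26, 1, 20, 4, 8, 18, 24}, right has 0 { }.
      Root 4: left subtree has 3 nodes {26, 1, 20}, right has 3 {8, 18, 24}.
        Root 20: left subtree has 2 nodes {26, 1}, right has 0 { }.
          Root 1: left subtree has 1 node {26}, right has 0 { }.
        Root 24: left subtree has 2 nodes {8, 18}, right has 0 { }.
          Root 8: left subtree has 0 nodes { }, right has 1 {18}.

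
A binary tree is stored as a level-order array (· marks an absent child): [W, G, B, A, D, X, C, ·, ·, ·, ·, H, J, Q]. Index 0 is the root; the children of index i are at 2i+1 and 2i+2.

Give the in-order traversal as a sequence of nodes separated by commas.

A, G, D, W, H, X, J, B, Q, C

In-order visits the left subtree, then the node, then the right subtree.
At W: go left to G.
  At G: go left to A.
    A is a leaf — visit A.
  Visit G.
  At G: go right to D.
    D is a leaf — visit D.
Visit W.
At W: go right to B.
  At B: go left to X.
    At X: go left to H.
      H is a leaf — visit H.
    Visit X.
    At X: go right to J.
      J is a leaf — visit J.
  Visit B.
  At B: go right to C.
    At C: go left to Q.
      Q is a leaf — visit Q.
    Visit C.
    At C: no right child.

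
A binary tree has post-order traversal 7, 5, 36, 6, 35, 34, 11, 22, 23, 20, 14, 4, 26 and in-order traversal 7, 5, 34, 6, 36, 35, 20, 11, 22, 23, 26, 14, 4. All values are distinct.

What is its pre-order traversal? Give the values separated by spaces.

26 20 34 5 7 35 6 36 23 22 11 4 14

The last element of post-order is the root; it splits in-order into left and right subtrees.
Root 26: left subtree has 10 nodes {7, 5, 34, 6, 36, 35, 20, 11, 22, 23}, right has 2 {14, 4}.
  Root 20: left subtree has 6 nodes {7, 5, 34, 6, 36, 35}, right has 3 {11, 22, 23}.
    Root 34: left subtree has 2 nodes {7, 5}, right has 3 {6, 36, 35}.
      Root 5: left subtree has 1 node {7}, right has 0 { }.
      Root 35: left subtree has 2 nodes {6, 36}, right has 0 { }.
        Root 6: left subtree has 0 nodes { }, right has 1 {36}.
    Root 23: left subtree has 2 nodes {11, 22}, right has 0 { }.
      Root 22: left subtree has 1 node {11}, right has 0 { }.
  Root 4: left subtree has 1 node {14}, right has 0 { }.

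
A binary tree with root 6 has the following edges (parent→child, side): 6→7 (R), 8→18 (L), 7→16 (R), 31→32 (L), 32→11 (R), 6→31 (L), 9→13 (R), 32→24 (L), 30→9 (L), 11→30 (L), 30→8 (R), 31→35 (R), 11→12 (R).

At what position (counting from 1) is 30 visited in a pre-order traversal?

Pre-order visits the node, then its left subtree, then its right subtree.
Visit 6.
At 6: go left to 31.
  Visit 31.
  At 31: go left to 32.
    Visit 32.
    At 32: go left to 24.
      24 is a leaf — visit 24.
    At 32: go right to 11.
      Visit 11.
      At 11: go left to 30.
        Visit 30.
        At 30: go left to 9.
          Visit 9.
          At 9: no left child.
          At 9: go right to 13.
            13 is a leaf — visit 13.
        At 30: go right to 8.
          Visit 8.
          At 8: go left to 18.
            18 is a leaf — visit 18.
          At 8: no right child.
      At 11: go right to 12.
        12 is a leaf — visit 12.
  At 31: go right to 35.
    35 is a leaf — visit 35.
At 6: go right to 7.
  Visit 7.
  At 7: no left child.
  At 7: go right to 16.
    16 is a leaf — visit 16.
Full pre-order sequence: 6, 31, 32, 24, 11, 30, 9, 13, 8, 18, 12, 35, 7, 16.

6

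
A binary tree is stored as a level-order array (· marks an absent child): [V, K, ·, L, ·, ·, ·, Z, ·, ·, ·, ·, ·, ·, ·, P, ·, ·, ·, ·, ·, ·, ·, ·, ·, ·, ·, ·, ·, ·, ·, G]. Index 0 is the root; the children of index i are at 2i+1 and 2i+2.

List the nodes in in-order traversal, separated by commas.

G, P, Z, L, K, V

In-order visits the left subtree, then the node, then the right subtree.
At V: go left to K.
  At K: go left to L.
    At L: go left to Z.
      At Z: go left to P.
        At P: go left to G.
          G is a leaf — visit G.
        Visit P.
        At P: no right child.
      Visit Z.
      At Z: no right child.
    Visit L.
    At L: no right child.
  Visit K.
  At K: no right child.
Visit V.
At V: no right child.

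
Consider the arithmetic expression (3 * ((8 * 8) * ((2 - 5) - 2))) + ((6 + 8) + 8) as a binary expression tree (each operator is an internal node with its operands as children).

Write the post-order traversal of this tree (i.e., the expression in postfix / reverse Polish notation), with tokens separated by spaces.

3 8 8 * 2 5 - 2 - * * 6 8 + 8 + +

Post-order on an expression tree gives postfix notation: for each operator, emit left operand, right operand, then the operator.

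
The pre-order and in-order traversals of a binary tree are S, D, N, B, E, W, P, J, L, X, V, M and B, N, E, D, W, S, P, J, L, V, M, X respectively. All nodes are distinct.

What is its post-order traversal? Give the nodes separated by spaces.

The first element of pre-order is the root; it splits in-order into left and right subtrees.
Root S: left subtree has 5 nodes {B, N, E, D, W}, right has 6 {P, J, L, V, M, X}.
  Root D: left subtree has 3 nodes {B, N, E}, right has 1 {W}.
    Root N: left subtree has 1 node {B}, right has 1 {E}.
  Root P: left subtree has 0 nodes { }, right has 5 {J, L, V, M, X}.
    Root J: left subtree has 0 nodes { }, right has 4 {L, V, M, X}.
      Root L: left subtree has 0 nodes { }, right has 3 {V, M, X}.
        Root X: left subtree has 2 nodes {V, M}, right has 0 { }.
          Root V: left subtree has 0 nodes { }, right has 1 {M}.

B E N W D M V X L J P S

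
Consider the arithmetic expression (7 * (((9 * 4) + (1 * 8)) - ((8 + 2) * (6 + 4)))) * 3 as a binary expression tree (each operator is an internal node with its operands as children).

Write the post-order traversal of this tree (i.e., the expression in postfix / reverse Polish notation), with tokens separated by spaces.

Post-order on an expression tree gives postfix notation: for each operator, emit left operand, right operand, then the operator.

7 9 4 * 1 8 * + 8 2 + 6 4 + * - * 3 *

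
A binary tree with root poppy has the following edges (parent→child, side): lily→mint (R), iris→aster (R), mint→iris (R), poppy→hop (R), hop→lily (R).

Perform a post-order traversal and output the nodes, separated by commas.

Post-order visits the left subtree, then the right subtree, then the node.
At poppy: no left child.
At poppy: go right to hop.
  At hop: no left child.
  At hop: go right to lily.
    At lily: no left child.
    At lily: go right to mint.
      At mint: no left child.
      At mint: go right to iris.
        At iris: no left child.
        At iris: go right to aster.
          aster is a leaf — visit aster.
        Visit iris.
      Visit mint.
    Visit lily.
  Visit hop.
Visit poppy.

aster, iris, mint, lily, hop, poppy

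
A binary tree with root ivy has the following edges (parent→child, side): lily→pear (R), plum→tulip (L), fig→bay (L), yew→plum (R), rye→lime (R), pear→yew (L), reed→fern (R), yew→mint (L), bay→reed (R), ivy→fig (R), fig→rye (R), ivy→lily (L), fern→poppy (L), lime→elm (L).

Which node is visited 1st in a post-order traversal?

Post-order visits the left subtree, then the right subtree, then the node.
At ivy: go left to lily.
  At lily: no left child.
  At lily: go right to pear.
    At pear: go left to yew.
      At yew: go left to mint.
        mint is a leaf — visit mint.
      At yew: go right to plum.
        At plum: go left to tulip.
          tulip is a leaf — visit tulip.
        At plum: no right child.
        Visit plum.
      Visit yew.
    At pear: no right child.
    Visit pear.
  Visit lily.
At ivy: go right to fig.
  At fig: go left to bay.
    At bay: no left child.
    At bay: go right to reed.
      At reed: no left child.
      At reed: go right to fern.
        At fern: go left to poppy.
          poppy is a leaf — visit poppy.
        At fern: no right child.
        Visit fern.
      Visit reed.
    Visit bay.
  At fig: go right to rye.
    At rye: no left child.
    At rye: go right to lime.
      At lime: go left to elm.
        elm is a leaf — visit elm.
      At lime: no right child.
      Visit lime.
    Visit rye.
  Visit fig.
Visit ivy.
Full post-order sequence: mint, tulip, plum, yew, pear, lily, poppy, fern, reed, bay, elm, lime, rye, fig, ivy.

mint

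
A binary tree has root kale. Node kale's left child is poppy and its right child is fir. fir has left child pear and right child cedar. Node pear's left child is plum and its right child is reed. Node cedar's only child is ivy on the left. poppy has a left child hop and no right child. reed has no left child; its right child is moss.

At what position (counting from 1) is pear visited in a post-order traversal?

Post-order visits the left subtree, then the right subtree, then the node.
At kale: go left to poppy.
  At poppy: go left to hop.
    hop is a leaf — visit hop.
  At poppy: no right child.
  Visit poppy.
At kale: go right to fir.
  At fir: go left to pear.
    At pear: go left to plum.
      plum is a leaf — visit plum.
    At pear: go right to reed.
      At reed: no left child.
      At reed: go right to moss.
        moss is a leaf — visit moss.
      Visit reed.
    Visit pear.
  At fir: go right to cedar.
    At cedar: go left to ivy.
      ivy is a leaf — visit ivy.
    At cedar: no right child.
    Visit cedar.
  Visit fir.
Visit kale.
Full post-order sequence: hop, poppy, plum, moss, reed, pear, ivy, cedar, fir, kale.

6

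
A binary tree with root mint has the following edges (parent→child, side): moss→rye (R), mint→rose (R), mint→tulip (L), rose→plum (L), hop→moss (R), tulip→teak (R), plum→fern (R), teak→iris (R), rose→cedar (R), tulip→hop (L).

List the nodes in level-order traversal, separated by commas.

Level-order visits nodes level by level from the root, left to right within each level.
Level 0: mint
Level 1: tulip, rose
Level 2: hop, teak, plum, cedar
Level 3: moss, iris, fern
Level 4: rye

mint, tulip, rose, hop, teak, plum, cedar, moss, iris, fern, rye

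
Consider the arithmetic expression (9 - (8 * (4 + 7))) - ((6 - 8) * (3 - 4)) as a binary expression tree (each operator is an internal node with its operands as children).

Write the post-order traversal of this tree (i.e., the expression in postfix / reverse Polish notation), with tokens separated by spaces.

Post-order on an expression tree gives postfix notation: for each operator, emit left operand, right operand, then the operator.

9 8 4 7 + * - 6 8 - 3 4 - * -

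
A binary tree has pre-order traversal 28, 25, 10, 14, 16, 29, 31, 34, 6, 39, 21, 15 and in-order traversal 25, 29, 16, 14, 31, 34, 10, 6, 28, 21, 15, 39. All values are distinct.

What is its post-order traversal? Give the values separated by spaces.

29 16 34 31 14 6 10 25 15 21 39 28

The first element of pre-order is the root; it splits in-order into left and right subtrees.
Root 28: left subtree has 8 nodes {25, 29, 16, 14, 31, 34, 10, 6}, right has 3 {21, 15, 39}.
  Root 25: left subtree has 0 nodes { }, right has 7 {29, 16, 14, 31, 34, 10, 6}.
    Root 10: left subtree has 5 nodes {29, 16, 14, 31, 34}, right has 1 {6}.
      Root 14: left subtree has 2 nodes {29, 16}, right has 2 {31, 34}.
        Root 16: left subtree has 1 node {29}, right has 0 { }.
        Root 31: left subtree has 0 nodes { }, right has 1 {34}.
  Root 39: left subtree has 2 nodes {21, 15}, right has 0 { }.
    Root 21: left subtree has 0 nodes { }, right has 1 {15}.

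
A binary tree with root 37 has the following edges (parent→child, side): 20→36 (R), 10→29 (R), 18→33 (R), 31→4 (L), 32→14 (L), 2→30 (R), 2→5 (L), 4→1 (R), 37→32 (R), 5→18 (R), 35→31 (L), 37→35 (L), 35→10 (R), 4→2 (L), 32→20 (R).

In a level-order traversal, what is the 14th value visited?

Level-order visits nodes level by level from the root, left to right within each level.
Level 0: 37
Level 1: 35, 32
Level 2: 31, 10, 14, 20
Level 3: 4, 29, 36
Level 4: 2, 1
Level 5: 5, 30
Level 6: 18
Level 7: 33
Full level-order sequence: 37, 35, 32, 31, 10, 14, 20, 4, 29, 36, 2, 1, 5, 30, 18, 33.

30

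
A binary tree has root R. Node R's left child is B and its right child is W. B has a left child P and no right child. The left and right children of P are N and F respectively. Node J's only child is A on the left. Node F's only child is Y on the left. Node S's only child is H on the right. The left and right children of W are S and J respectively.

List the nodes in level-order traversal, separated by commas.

Level-order visits nodes level by level from the root, left to right within each level.
Level 0: R
Level 1: B, W
Level 2: P, S, J
Level 3: N, F, H, A
Level 4: Y

R, B, W, P, S, J, N, F, H, A, Y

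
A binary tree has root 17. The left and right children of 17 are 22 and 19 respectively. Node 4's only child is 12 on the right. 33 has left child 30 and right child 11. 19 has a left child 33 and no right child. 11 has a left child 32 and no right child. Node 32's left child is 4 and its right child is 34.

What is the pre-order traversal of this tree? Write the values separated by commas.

17, 22, 19, 33, 30, 11, 32, 4, 12, 34

Pre-order visits the node, then its left subtree, then its right subtree.
Visit 17.
At 17: go left to 22.
  22 is a leaf — visit 22.
At 17: go right to 19.
  Visit 19.
  At 19: go left to 33.
    Visit 33.
    At 33: go left to 30.
      30 is a leaf — visit 30.
    At 33: go right to 11.
      Visit 11.
      At 11: go left to 32.
        Visit 32.
        At 32: go left to 4.
          Visit 4.
          At 4: no left child.
          At 4: go right to 12.
            12 is a leaf — visit 12.
        At 32: go right to 34.
          34 is a leaf — visit 34.
      At 11: no right child.
  At 19: no right child.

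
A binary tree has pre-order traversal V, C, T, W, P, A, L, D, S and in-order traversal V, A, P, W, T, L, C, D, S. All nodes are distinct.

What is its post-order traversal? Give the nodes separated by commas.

A, P, W, L, T, S, D, C, V

The first element of pre-order is the root; it splits in-order into left and right subtrees.
Root V: left subtree has 0 nodes { }, right has 8 {A, P, W, T, L, C, D, S}.
  Root C: left subtree has 5 nodes {A, P, W, T, L}, right has 2 {D, S}.
    Root T: left subtree has 3 nodes {A, P, W}, right has 1 {L}.
      Root W: left subtree has 2 nodes {A, P}, right has 0 { }.
        Root P: left subtree has 1 node {A}, right has 0 { }.
    Root D: left subtree has 0 nodes { }, right has 1 {S}.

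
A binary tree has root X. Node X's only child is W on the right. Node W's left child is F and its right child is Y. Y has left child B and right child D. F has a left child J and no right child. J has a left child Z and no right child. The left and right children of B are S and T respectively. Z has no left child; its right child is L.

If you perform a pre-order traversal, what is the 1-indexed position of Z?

5

Pre-order visits the node, then its left subtree, then its right subtree.
Visit X.
At X: no left child.
At X: go right to W.
  Visit W.
  At W: go left to F.
    Visit F.
    At F: go left to J.
      Visit J.
      At J: go left to Z.
        Visit Z.
        At Z: no left child.
        At Z: go right to L.
          L is a leaf — visit L.
      At J: no right child.
    At F: no right child.
  At W: go right to Y.
    Visit Y.
    At Y: go left to B.
      Visit B.
      At B: go left to S.
        S is a leaf — visit S.
      At B: go right to T.
        T is a leaf — visit T.
    At Y: go right to D.
      D is a leaf — visit D.
Full pre-order sequence: X, W, F, J, Z, L, Y, B, S, T, D.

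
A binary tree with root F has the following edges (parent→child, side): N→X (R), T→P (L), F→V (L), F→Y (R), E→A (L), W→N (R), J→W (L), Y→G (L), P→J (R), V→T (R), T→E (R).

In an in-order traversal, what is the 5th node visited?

In-order visits the left subtree, then the node, then the right subtree.
At F: go left to V.
  At V: no left child.
  Visit V.
  At V: go right to T.
    At T: go left to P.
      At P: no left child.
      Visit P.
      At P: go right to J.
        At J: go left to W.
          At W: no left child.
          Visit W.
          At W: go right to N.
            At N: no left child.
            Visit N.
            At N: go right to X.
              X is a leaf — visit X.
        Visit J.
        At J: no right child.
    Visit T.
    At T: go right to E.
      At E: go left to A.
        A is a leaf — visit A.
      Visit E.
      At E: no right child.
Visit F.
At F: go right to Y.
  At Y: go left to G.
    G is a leaf — visit G.
  Visit Y.
  At Y: no right child.
Full in-order sequence: V, P, W, N, X, J, T, A, E, F, G, Y.

X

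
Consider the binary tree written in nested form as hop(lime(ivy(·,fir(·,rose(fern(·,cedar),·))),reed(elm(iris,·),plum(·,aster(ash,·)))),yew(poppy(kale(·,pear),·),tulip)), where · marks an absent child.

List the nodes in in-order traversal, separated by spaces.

In-order visits the left subtree, then the node, then the right subtree.
At hop: go left to lime.
  At lime: go left to ivy.
    At ivy: no left child.
    Visit ivy.
    At ivy: go right to fir.
      At fir: no left child.
      Visit fir.
      At fir: go right to rose.
        At rose: go left to fern.
          At fern: no left child.
          Visit fern.
          At fern: go right to cedar.
            cedar is a leaf — visit cedar.
        Visit rose.
        At rose: no right child.
  Visit lime.
  At lime: go right to reed.
    At reed: go left to elm.
      At elm: go left to iris.
        iris is a leaf — visit iris.
      Visit elm.
      At elm: no right child.
    Visit reed.
    At reed: go right to plum.
      At plum: no left child.
      Visit plum.
      At plum: go right to aster.
        At aster: go left to ash.
          ash is a leaf — visit ash.
        Visit aster.
        At aster: no right child.
Visit hop.
At hop: go right to yew.
  At yew: go left to poppy.
    At poppy: go left to kale.
      At kale: no left child.
      Visit kale.
      At kale: go right to pear.
        pear is a leaf — visit pear.
    Visit poppy.
    At poppy: no right child.
  Visit yew.
  At yew: go right to tulip.
    tulip is a leaf — visit tulip.

ivy fir fern cedar rose lime iris elm reed plum ash aster hop kale pear poppy yew tulip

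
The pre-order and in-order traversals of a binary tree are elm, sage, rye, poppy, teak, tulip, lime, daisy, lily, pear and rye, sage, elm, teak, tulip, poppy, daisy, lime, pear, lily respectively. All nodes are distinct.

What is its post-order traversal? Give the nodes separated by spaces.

rye sage tulip teak daisy pear lily lime poppy elm

The first element of pre-order is the root; it splits in-order into left and right subtrees.
Root elm: left subtree has 2 nodes {rye, sage}, right has 7 {teak, tulip, poppy, daisy, lime, pear, lily}.
  Root sage: left subtree has 1 node {rye}, right has 0 { }.
  Root poppy: left subtree has 2 nodes {teak, tulip}, right has 4 {daisy, lime, pear, lily}.
    Root teak: left subtree has 0 nodes { }, right has 1 {tulip}.
    Root lime: left subtree has 1 node {daisy}, right has 2 {pear, lily}.
      Root lily: left subtree has 1 node {pear}, right has 0 { }.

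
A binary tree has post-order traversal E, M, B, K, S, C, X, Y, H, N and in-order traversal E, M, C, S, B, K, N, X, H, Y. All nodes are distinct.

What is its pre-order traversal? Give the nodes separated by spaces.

The last element of post-order is the root; it splits in-order into left and right subtrees.
Root N: left subtree has 6 nodes {E, M, C, S, B, K}, right has 3 {X, H, Y}.
  Root C: left subtree has 2 nodes {E, M}, right has 3 {S, B, K}.
    Root M: left subtree has 1 node {E}, right has 0 { }.
    Root S: left subtree has 0 nodes { }, right has 2 {B, K}.
      Root K: left subtree has 1 node {B}, right has 0 { }.
  Root H: left subtree has 1 node {X}, right has 1 {Y}.

N C M E S K B H X Y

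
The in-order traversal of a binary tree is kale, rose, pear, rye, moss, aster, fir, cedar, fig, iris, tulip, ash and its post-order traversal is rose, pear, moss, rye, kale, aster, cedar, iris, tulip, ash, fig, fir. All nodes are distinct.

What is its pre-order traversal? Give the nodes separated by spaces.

fir aster kale rye pear rose moss fig cedar ash tulip iris

The last element of post-order is the root; it splits in-order into left and right subtrees.
Root fir: left subtree has 6 nodes {kale, rose, pear, rye, moss, aster}, right has 5 {cedar, fig, iris, tulip, ash}.
  Root aster: left subtree has 5 nodes {kale, rose, pear, rye, moss}, right has 0 { }.
    Root kale: left subtree has 0 nodes { }, right has 4 {rose, pear, rye, moss}.
      Root rye: left subtree has 2 nodes {rose, pear}, right has 1 {moss}.
        Root pear: left subtree has 1 node {rose}, right has 0 { }.
  Root fig: left subtree has 1 node {cedar}, right has 3 {iris, tulip, ash}.
    Root ash: left subtree has 2 nodes {iris, tulip}, right has 0 { }.
      Root tulip: left subtree has 1 node {iris}, right has 0 { }.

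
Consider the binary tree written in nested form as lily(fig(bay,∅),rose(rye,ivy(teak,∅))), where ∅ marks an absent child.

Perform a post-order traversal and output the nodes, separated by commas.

bay, fig, rye, teak, ivy, rose, lily

Post-order visits the left subtree, then the right subtree, then the node.
At lily: go left to fig.
  At fig: go left to bay.
    bay is a leaf — visit bay.
  At fig: no right child.
  Visit fig.
At lily: go right to rose.
  At rose: go left to rye.
    rye is a leaf — visit rye.
  At rose: go right to ivy.
    At ivy: go left to teak.
      teak is a leaf — visit teak.
    At ivy: no right child.
    Visit ivy.
  Visit rose.
Visit lily.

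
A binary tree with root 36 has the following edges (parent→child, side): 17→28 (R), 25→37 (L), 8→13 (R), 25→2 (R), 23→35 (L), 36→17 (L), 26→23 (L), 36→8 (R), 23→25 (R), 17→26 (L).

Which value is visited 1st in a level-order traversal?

36

Level-order visits nodes level by level from the root, left to right within each level.
Level 0: 36
Level 1: 17, 8
Level 2: 26, 28, 13
Level 3: 23
Level 4: 35, 25
Level 5: 37, 2
Full level-order sequence: 36, 17, 8, 26, 28, 13, 23, 35, 25, 37, 2.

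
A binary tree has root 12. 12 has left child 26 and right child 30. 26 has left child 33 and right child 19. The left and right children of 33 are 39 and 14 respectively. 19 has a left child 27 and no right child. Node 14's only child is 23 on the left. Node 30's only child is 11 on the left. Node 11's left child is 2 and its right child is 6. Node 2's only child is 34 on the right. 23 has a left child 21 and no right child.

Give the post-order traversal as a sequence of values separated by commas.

Post-order visits the left subtree, then the right subtree, then the node.
At 12: go left to 26.
  At 26: go left to 33.
    At 33: go left to 39.
      39 is a leaf — visit 39.
    At 33: go right to 14.
      At 14: go left to 23.
        At 23: go left to 21.
          21 is a leaf — visit 21.
        At 23: no right child.
        Visit 23.
      At 14: no right child.
      Visit 14.
    Visit 33.
  At 26: go right to 19.
    At 19: go left to 27.
      27 is a leaf — visit 27.
    At 19: no right child.
    Visit 19.
  Visit 26.
At 12: go right to 30.
  At 30: go left to 11.
    At 11: go left to 2.
      At 2: no left child.
      At 2: go right to 34.
        34 is a leaf — visit 34.
      Visit 2.
    At 11: go right to 6.
      6 is a leaf — visit 6.
    Visit 11.
  At 30: no right child.
  Visit 30.
Visit 12.

39, 21, 23, 14, 33, 27, 19, 26, 34, 2, 6, 11, 30, 12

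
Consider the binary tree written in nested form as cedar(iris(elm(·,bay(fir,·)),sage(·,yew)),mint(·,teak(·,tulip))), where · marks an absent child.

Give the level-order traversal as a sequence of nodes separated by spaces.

cedar iris mint elm sage teak bay yew tulip fir

Level-order visits nodes level by level from the root, left to right within each level.
Level 0: cedar
Level 1: iris, mint
Level 2: elm, sage, teak
Level 3: bay, yew, tulip
Level 4: fir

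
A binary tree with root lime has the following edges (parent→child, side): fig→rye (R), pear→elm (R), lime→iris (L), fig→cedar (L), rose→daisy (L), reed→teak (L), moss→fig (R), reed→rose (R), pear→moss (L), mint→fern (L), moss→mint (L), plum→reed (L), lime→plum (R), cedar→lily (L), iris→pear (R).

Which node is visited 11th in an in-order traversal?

In-order visits the left subtree, then the node, then the right subtree.
At lime: go left to iris.
  At iris: no left child.
  Visit iris.
  At iris: go right to pear.
    At pear: go left to moss.
      At moss: go left to mint.
        At mint: go left to fern.
          fern is a leaf — visit fern.
        Visit mint.
        At mint: no right child.
      Visit moss.
      At moss: go right to fig.
        At fig: go left to cedar.
          At cedar: go left to lily.
            lily is a leaf — visit lily.
          Visit cedar.
          At cedar: no right child.
        Visit fig.
        At fig: go right to rye.
          rye is a leaf — visit rye.
    Visit pear.
    At pear: go right to elm.
      elm is a leaf — visit elm.
Visit lime.
At lime: go right to plum.
  At plum: go left to reed.
    At reed: go left to teak.
      teak is a leaf — visit teak.
    Visit reed.
    At reed: go right to rose.
      At rose: go left to daisy.
        daisy is a leaf — visit daisy.
      Visit rose.
      At rose: no right child.
  Visit plum.
  At plum: no right child.
Full in-order sequence: iris, fern, mint, moss, lily, cedar, fig, rye, pear, elm, lime, teak, reed, daisy, rose, plum.

lime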